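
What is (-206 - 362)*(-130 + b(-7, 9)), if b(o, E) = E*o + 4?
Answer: 107352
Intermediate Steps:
b(o, E) = 4 + E*o
(-206 - 362)*(-130 + b(-7, 9)) = (-206 - 362)*(-130 + (4 + 9*(-7))) = -568*(-130 + (4 - 63)) = -568*(-130 - 59) = -568*(-189) = 107352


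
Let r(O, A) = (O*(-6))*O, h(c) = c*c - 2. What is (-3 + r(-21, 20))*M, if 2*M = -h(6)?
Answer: 45033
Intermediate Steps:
h(c) = -2 + c² (h(c) = c² - 2 = -2 + c²)
r(O, A) = -6*O² (r(O, A) = (-6*O)*O = -6*O²)
M = -17 (M = (-(-2 + 6²))/2 = (-(-2 + 36))/2 = (-1*34)/2 = (½)*(-34) = -17)
(-3 + r(-21, 20))*M = (-3 - 6*(-21)²)*(-17) = (-3 - 6*441)*(-17) = (-3 - 2646)*(-17) = -2649*(-17) = 45033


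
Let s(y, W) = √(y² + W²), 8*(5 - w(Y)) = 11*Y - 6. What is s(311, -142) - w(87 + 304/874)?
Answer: 21041/184 + √116885 ≈ 456.24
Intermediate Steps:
w(Y) = 23/4 - 11*Y/8 (w(Y) = 5 - (11*Y - 6)/8 = 5 - (-6 + 11*Y)/8 = 5 + (¾ - 11*Y/8) = 23/4 - 11*Y/8)
s(y, W) = √(W² + y²)
s(311, -142) - w(87 + 304/874) = √((-142)² + 311²) - (23/4 - 11*(87 + 304/874)/8) = √(20164 + 96721) - (23/4 - 11*(87 + 304*(1/874))/8) = √116885 - (23/4 - 11*(87 + 8/23)/8) = √116885 - (23/4 - 11/8*2009/23) = √116885 - (23/4 - 22099/184) = √116885 - 1*(-21041/184) = √116885 + 21041/184 = 21041/184 + √116885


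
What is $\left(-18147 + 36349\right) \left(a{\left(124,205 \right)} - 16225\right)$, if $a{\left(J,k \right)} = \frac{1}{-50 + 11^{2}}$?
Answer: $- \frac{20968230748}{71} \approx -2.9533 \cdot 10^{8}$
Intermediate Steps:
$a{\left(J,k \right)} = \frac{1}{71}$ ($a{\left(J,k \right)} = \frac{1}{-50 + 121} = \frac{1}{71}$)
$\left(-18147 + 36349\right) \left(a{\left(124,205 \right)} - 16225\right) = \left(-18147 + 36349\right) \left(\frac{1}{71} - 16225\right) = 18202 \left(- \frac{1151974}{71}\right) = - \frac{20968230748}{71}$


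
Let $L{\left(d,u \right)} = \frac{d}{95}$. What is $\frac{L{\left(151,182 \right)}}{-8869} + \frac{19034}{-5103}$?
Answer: $- \frac{2291137489}{614222595} \approx -3.7301$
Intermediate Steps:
$L{\left(d,u \right)} = \frac{d}{95}$ ($L{\left(d,u \right)} = d \frac{1}{95} = \frac{d}{95}$)
$\frac{L{\left(151,182 \right)}}{-8869} + \frac{19034}{-5103} = \frac{\frac{1}{95} \cdot 151}{-8869} + \frac{19034}{-5103} = \frac{151}{95} \left(- \frac{1}{8869}\right) + 19034 \left(- \frac{1}{5103}\right) = - \frac{151}{842555} - \frac{19034}{5103} = - \frac{2291137489}{614222595}$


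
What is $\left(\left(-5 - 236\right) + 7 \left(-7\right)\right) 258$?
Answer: $-74820$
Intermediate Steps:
$\left(\left(-5 - 236\right) + 7 \left(-7\right)\right) 258 = \left(-241 - 49\right) 258 = \left(-290\right) 258 = -74820$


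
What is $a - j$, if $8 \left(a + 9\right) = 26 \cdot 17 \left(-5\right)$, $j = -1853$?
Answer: $\frac{6271}{4} \approx 1567.8$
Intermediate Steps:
$a = - \frac{1141}{4}$ ($a = -9 + \frac{26 \cdot 17 \left(-5\right)}{8} = -9 + \frac{442 \left(-5\right)}{8} = -9 + \frac{1}{8} \left(-2210\right) = -9 - \frac{1105}{4} = - \frac{1141}{4} \approx -285.25$)
$a - j = - \frac{1141}{4} - -1853 = - \frac{1141}{4} + 1853 = \frac{6271}{4}$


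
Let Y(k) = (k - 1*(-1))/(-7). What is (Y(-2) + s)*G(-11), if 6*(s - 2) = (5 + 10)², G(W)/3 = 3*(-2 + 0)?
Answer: -4995/7 ≈ -713.57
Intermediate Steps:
G(W) = -18 (G(W) = 3*(3*(-2 + 0)) = 3*(3*(-2)) = 3*(-6) = -18)
s = 79/2 (s = 2 + (5 + 10)²/6 = 2 + (⅙)*15² = 2 + (⅙)*225 = 2 + 75/2 = 79/2 ≈ 39.500)
Y(k) = -⅐ - k/7 (Y(k) = (k + 1)*(-⅐) = (1 + k)*(-⅐) = -⅐ - k/7)
(Y(-2) + s)*G(-11) = ((-⅐ - ⅐*(-2)) + 79/2)*(-18) = ((-⅐ + 2/7) + 79/2)*(-18) = (⅐ + 79/2)*(-18) = (555/14)*(-18) = -4995/7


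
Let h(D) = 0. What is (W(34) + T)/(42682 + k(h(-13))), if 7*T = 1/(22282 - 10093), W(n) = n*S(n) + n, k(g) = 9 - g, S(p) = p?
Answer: 101534371/3642524193 ≈ 0.027875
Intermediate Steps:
W(n) = n + n² (W(n) = n*n + n = n² + n = n + n²)
T = 1/85323 (T = 1/(7*(22282 - 10093)) = (⅐)/12189 = (⅐)*(1/12189) = 1/85323 ≈ 1.1720e-5)
(W(34) + T)/(42682 + k(h(-13))) = (34*(1 + 34) + 1/85323)/(42682 + (9 - 1*0)) = (34*35 + 1/85323)/(42682 + (9 + 0)) = (1190 + 1/85323)/(42682 + 9) = (101534371/85323)/42691 = (101534371/85323)*(1/42691) = 101534371/3642524193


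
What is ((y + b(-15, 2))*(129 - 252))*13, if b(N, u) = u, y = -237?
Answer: 375765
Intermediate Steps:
((y + b(-15, 2))*(129 - 252))*13 = ((-237 + 2)*(129 - 252))*13 = -235*(-123)*13 = 28905*13 = 375765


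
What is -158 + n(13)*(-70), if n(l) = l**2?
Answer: -11988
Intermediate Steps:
-158 + n(13)*(-70) = -158 + 13**2*(-70) = -158 + 169*(-70) = -158 - 11830 = -11988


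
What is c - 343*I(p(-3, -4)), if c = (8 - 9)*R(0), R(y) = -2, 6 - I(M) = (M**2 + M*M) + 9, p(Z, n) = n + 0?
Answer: 12007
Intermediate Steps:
p(Z, n) = n
I(M) = -3 - 2*M**2 (I(M) = 6 - ((M**2 + M*M) + 9) = 6 - ((M**2 + M**2) + 9) = 6 - (2*M**2 + 9) = 6 - (9 + 2*M**2) = 6 + (-9 - 2*M**2) = -3 - 2*M**2)
c = 2 (c = (8 - 9)*(-2) = -1*(-2) = 2)
c - 343*I(p(-3, -4)) = 2 - 343*(-3 - 2*(-4)**2) = 2 - 343*(-3 - 2*16) = 2 - 343*(-3 - 32) = 2 - 343*(-35) = 2 + 12005 = 12007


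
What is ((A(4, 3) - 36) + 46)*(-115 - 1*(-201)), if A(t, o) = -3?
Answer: 602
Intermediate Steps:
((A(4, 3) - 36) + 46)*(-115 - 1*(-201)) = ((-3 - 36) + 46)*(-115 - 1*(-201)) = (-39 + 46)*(-115 + 201) = 7*86 = 602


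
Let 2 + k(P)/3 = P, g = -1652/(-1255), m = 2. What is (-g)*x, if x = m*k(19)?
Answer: -168504/1255 ≈ -134.27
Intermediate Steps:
g = 1652/1255 (g = -1652*(-1/1255) = 1652/1255 ≈ 1.3163)
k(P) = -6 + 3*P
x = 102 (x = 2*(-6 + 3*19) = 2*(-6 + 57) = 2*51 = 102)
(-g)*x = -1*1652/1255*102 = -1652/1255*102 = -168504/1255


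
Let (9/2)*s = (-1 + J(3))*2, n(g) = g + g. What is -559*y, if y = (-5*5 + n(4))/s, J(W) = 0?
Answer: -85527/4 ≈ -21382.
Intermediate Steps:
n(g) = 2*g
s = -4/9 (s = 2*((-1 + 0)*2)/9 = 2*(-1*2)/9 = (2/9)*(-2) = -4/9 ≈ -0.44444)
y = 153/4 (y = (-5*5 + 2*4)/(-4/9) = (-25 + 8)*(-9/4) = -17*(-9/4) = 153/4 ≈ 38.250)
-559*y = -559*153/4 = -85527/4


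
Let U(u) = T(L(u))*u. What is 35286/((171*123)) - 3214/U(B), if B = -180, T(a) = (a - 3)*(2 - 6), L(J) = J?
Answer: 87349693/51320520 ≈ 1.7020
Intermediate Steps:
T(a) = 12 - 4*a (T(a) = (-3 + a)*(-4) = 12 - 4*a)
U(u) = u*(12 - 4*u) (U(u) = (12 - 4*u)*u = u*(12 - 4*u))
35286/((171*123)) - 3214/U(B) = 35286/((171*123)) - 3214*(-1/(720*(3 - 1*(-180)))) = 35286/21033 - 3214*(-1/(720*(3 + 180))) = 35286*(1/21033) - 3214/(4*(-180)*183) = 11762/7011 - 3214/(-131760) = 11762/7011 - 3214*(-1/131760) = 11762/7011 + 1607/65880 = 87349693/51320520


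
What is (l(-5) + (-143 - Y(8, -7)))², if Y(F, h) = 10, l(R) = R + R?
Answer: 26569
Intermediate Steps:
l(R) = 2*R
(l(-5) + (-143 - Y(8, -7)))² = (2*(-5) + (-143 - 1*10))² = (-10 + (-143 - 10))² = (-10 - 153)² = (-163)² = 26569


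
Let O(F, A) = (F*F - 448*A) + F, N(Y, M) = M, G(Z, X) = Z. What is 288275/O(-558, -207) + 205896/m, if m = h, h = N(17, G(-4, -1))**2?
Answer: 2596634251/201771 ≈ 12869.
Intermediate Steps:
O(F, A) = F + F**2 - 448*A (O(F, A) = (F**2 - 448*A) + F = F + F**2 - 448*A)
h = 16 (h = (-4)**2 = 16)
m = 16
288275/O(-558, -207) + 205896/m = 288275/(-558 + (-558)**2 - 448*(-207)) + 205896/16 = 288275/(-558 + 311364 + 92736) + 205896*(1/16) = 288275/403542 + 25737/2 = 2596634251/201771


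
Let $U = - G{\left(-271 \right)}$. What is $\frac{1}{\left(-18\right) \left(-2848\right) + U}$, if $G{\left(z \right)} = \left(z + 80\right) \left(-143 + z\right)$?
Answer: $- \frac{1}{27810} \approx -3.5958 \cdot 10^{-5}$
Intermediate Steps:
$G{\left(z \right)} = \left(-143 + z\right) \left(80 + z\right)$ ($G{\left(z \right)} = \left(80 + z\right) \left(-143 + z\right) = \left(-143 + z\right) \left(80 + z\right)$)
$U = -79074$ ($U = - (-11440 + \left(-271\right)^{2} - -17073) = - (-11440 + 73441 + 17073) = \left(-1\right) 79074 = -79074$)
$\frac{1}{\left(-18\right) \left(-2848\right) + U} = \frac{1}{\left(-18\right) \left(-2848\right) - 79074} = \frac{1}{51264 - 79074} = \frac{1}{-27810} = - \frac{1}{27810}$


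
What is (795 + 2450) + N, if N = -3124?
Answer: 121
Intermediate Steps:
(795 + 2450) + N = (795 + 2450) - 3124 = 3245 - 3124 = 121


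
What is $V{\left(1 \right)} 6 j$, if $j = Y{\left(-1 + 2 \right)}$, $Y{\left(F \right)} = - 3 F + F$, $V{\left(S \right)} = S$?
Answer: $-12$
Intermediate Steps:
$Y{\left(F \right)} = - 2 F$
$j = -2$ ($j = - 2 \left(-1 + 2\right) = \left(-2\right) 1 = -2$)
$V{\left(1 \right)} 6 j = 1 \cdot 6 \left(-2\right) = 6 \left(-2\right) = -12$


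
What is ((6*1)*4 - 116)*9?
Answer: -828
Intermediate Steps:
((6*1)*4 - 116)*9 = (6*4 - 116)*9 = (24 - 116)*9 = -92*9 = -828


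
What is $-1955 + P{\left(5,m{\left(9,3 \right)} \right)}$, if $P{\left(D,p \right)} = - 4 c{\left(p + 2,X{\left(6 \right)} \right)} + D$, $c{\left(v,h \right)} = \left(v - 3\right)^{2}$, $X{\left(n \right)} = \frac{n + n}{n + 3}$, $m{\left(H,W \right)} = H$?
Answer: $-2206$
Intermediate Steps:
$X{\left(n \right)} = \frac{2 n}{3 + n}$
$c{\left(v,h \right)} = \left(-3 + v\right)^{2}$
$P{\left(D,p \right)} = D - 4 \left(-1 + p\right)^{2}$ ($P{\left(D,p \right)} = - 4 \left(-3 + \left(p + 2\right)\right)^{2} + D = - 4 \left(-3 + \left(2 + p\right)\right)^{2} + D = - 4 \left(-1 + p\right)^{2} + D = D - 4 \left(-1 + p\right)^{2}$)
$-1955 + P{\left(5,m{\left(9,3 \right)} \right)} = -1955 + \left(5 - 4 \left(-1 + 9\right)^{2}\right) = -1955 + \left(5 - 4 \cdot 8^{2}\right) = -1955 + \left(5 - 256\right) = -1955 - 251 = -2206$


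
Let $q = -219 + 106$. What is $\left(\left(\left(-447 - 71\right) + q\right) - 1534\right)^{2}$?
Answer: $4687225$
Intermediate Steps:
$q = -113$
$\left(\left(\left(-447 - 71\right) + q\right) - 1534\right)^{2} = \left(\left(\left(-447 - 71\right) - 113\right) - 1534\right)^{2} = \left(\left(-518 - 113\right) - 1534\right)^{2} = \left(-631 - 1534\right)^{2} = \left(-2165\right)^{2} = 4687225$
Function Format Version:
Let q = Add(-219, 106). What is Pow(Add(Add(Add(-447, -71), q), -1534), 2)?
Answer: 4687225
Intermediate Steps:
q = -113
Pow(Add(Add(Add(-447, -71), q), -1534), 2) = Pow(Add(Add(Add(-447, -71), -113), -1534), 2) = Pow(Add(Add(-518, -113), -1534), 2) = Pow(Add(-631, -1534), 2) = Pow(-2165, 2) = 4687225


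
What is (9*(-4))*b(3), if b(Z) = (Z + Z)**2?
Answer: -1296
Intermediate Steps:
b(Z) = 4*Z**2 (b(Z) = (2*Z)**2 = 4*Z**2)
(9*(-4))*b(3) = (9*(-4))*(4*3**2) = -144*9 = -36*36 = -1296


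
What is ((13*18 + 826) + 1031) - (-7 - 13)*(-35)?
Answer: 1391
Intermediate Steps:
((13*18 + 826) + 1031) - (-7 - 13)*(-35) = ((234 + 826) + 1031) - (-20)*(-35) = (1060 + 1031) - 1*700 = 2091 - 700 = 1391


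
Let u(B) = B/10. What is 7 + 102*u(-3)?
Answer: -118/5 ≈ -23.600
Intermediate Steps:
u(B) = B/10 (u(B) = B*(⅒) = B/10)
7 + 102*u(-3) = 7 + 102*((⅒)*(-3)) = 7 + 102*(-3/10) = 7 - 153/5 = -118/5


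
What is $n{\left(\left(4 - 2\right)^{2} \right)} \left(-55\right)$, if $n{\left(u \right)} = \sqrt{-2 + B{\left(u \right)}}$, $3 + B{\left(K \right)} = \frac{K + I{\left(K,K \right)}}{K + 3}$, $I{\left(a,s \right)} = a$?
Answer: $- \frac{165 i \sqrt{21}}{7} \approx - 108.02 i$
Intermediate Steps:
$B{\left(K \right)} = -3 + \frac{2 K}{3 + K}$ ($B{\left(K \right)} = -3 + \frac{K + K}{K + 3} = -3 + \frac{2 K}{3 + K}$)
$n{\left(u \right)} = \sqrt{-2 + \frac{-9 - u}{3 + u}}$
$n{\left(\left(4 - 2\right)^{2} \right)} \left(-55\right) = \sqrt{3} \sqrt{\frac{-5 - \left(4 - 2\right)^{2}}{3 + \left(4 - 2\right)^{2}}} \left(-55\right) = \sqrt{3} \sqrt{\frac{-5 - 2^{2}}{3 + 2^{2}}} \left(-55\right) = \sqrt{3} \sqrt{\frac{-5 - 4}{3 + 4}} \left(-55\right) = \sqrt{3} \sqrt{\frac{-5 - 4}{7}} \left(-55\right) = \sqrt{3} \sqrt{\frac{1}{7} \left(-9\right)} \left(-55\right) = \sqrt{3} \sqrt{- \frac{9}{7}} \left(-55\right) = \sqrt{3} \frac{3 i \sqrt{7}}{7} \left(-55\right) = \frac{3 i \sqrt{21}}{7} \left(-55\right) = - \frac{165 i \sqrt{21}}{7}$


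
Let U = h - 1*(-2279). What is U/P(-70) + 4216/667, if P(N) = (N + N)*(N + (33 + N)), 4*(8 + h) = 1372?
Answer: 32449609/4995830 ≈ 6.4953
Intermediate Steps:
h = 335 (h = -8 + (¼)*1372 = -8 + 343 = 335)
P(N) = 2*N*(33 + 2*N) (P(N) = (2*N)*(33 + 2*N) = 2*N*(33 + 2*N))
U = 2614 (U = 335 - 1*(-2279) = 335 + 2279 = 2614)
U/P(-70) + 4216/667 = 2614/((2*(-70)*(33 + 2*(-70)))) + 4216/667 = 2614/((2*(-70)*(33 - 140))) + 4216*(1/667) = 2614/((2*(-70)*(-107))) + 4216/667 = 2614/14980 + 4216/667 = 2614*(1/14980) + 4216/667 = 1307/7490 + 4216/667 = 32449609/4995830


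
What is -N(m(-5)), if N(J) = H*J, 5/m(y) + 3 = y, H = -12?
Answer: -15/2 ≈ -7.5000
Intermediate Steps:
m(y) = 5/(-3 + y)
N(J) = -12*J
-N(m(-5)) = -(-12)*5/(-3 - 5) = -(-12)*5/(-8) = -(-12)*5*(-1/8) = -(-12)*(-5)/8 = -1*15/2 = -15/2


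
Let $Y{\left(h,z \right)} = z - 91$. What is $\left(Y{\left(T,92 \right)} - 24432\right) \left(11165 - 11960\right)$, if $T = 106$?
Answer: $19422645$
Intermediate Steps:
$Y{\left(h,z \right)} = -91 + z$
$\left(Y{\left(T,92 \right)} - 24432\right) \left(11165 - 11960\right) = \left(\left(-91 + 92\right) - 24432\right) \left(11165 - 11960\right) = \left(1 - 24432\right) \left(-795\right) = \left(-24431\right) \left(-795\right) = 19422645$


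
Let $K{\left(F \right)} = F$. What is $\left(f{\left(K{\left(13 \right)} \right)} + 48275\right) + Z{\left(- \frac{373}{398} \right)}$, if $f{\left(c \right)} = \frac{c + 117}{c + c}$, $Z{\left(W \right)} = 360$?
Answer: $48640$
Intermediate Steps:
$f{\left(c \right)} = \frac{117 + c}{2 c}$
$\left(f{\left(K{\left(13 \right)} \right)} + 48275\right) + Z{\left(- \frac{373}{398} \right)} = \left(\frac{117 + 13}{2 \cdot 13} + 48275\right) + 360 = \left(\frac{1}{2} \cdot \frac{1}{13} \cdot 130 + 48275\right) + 360 = \left(5 + 48275\right) + 360 = 48280 + 360 = 48640$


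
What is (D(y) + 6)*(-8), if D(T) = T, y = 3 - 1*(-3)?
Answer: -96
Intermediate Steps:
y = 6 (y = 3 + 3 = 6)
(D(y) + 6)*(-8) = (6 + 6)*(-8) = 12*(-8) = -96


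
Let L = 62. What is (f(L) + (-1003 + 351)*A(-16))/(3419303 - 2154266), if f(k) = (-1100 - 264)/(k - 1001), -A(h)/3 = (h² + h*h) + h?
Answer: 910996628/1187869743 ≈ 0.76692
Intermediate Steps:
A(h) = -6*h² - 3*h (A(h) = -3*((h² + h*h) + h) = -3*((h² + h²) + h) = -3*(2*h² + h) = -3*(h + 2*h²) = -6*h² - 3*h)
f(k) = -1364/(-1001 + k)
(f(L) + (-1003 + 351)*A(-16))/(3419303 - 2154266) = (-1364/(-1001 + 62) + (-1003 + 351)*(-3*(-16)*(1 + 2*(-16))))/(3419303 - 2154266) = (-1364/(-939) - (-1956)*(-16)*(1 - 32))/1265037 = (-1364*(-1/939) - (-1956)*(-16)*(-31))*(1/1265037) = (1364/939 - 652*(-1488))*(1/1265037) = (1364/939 + 970176)*(1/1265037) = (910996628/939)*(1/1265037) = 910996628/1187869743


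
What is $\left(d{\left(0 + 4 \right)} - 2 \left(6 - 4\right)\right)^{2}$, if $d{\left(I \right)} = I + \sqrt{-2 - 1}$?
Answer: $-3$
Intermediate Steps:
$d{\left(I \right)} = I + i \sqrt{3}$ ($d{\left(I \right)} = I + \sqrt{-3} = I + i \sqrt{3}$)
$\left(d{\left(0 + 4 \right)} - 2 \left(6 - 4\right)\right)^{2} = \left(\left(\left(0 + 4\right) + i \sqrt{3}\right) - 2 \left(6 - 4\right)\right)^{2} = \left(\left(4 + i \sqrt{3}\right) - 4\right)^{2} = \left(i \sqrt{3}\right)^{2} = -3$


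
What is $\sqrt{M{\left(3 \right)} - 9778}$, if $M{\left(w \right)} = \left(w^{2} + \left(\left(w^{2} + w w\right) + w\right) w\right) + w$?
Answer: $i \sqrt{9703} \approx 98.504 i$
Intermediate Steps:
$M{\left(w \right)} = w + w^{2} + w \left(w + 2 w^{2}\right)$ ($M{\left(w \right)} = \left(w^{2} + \left(\left(w^{2} + w^{2}\right) + w\right) w\right) + w = \left(w^{2} + \left(2 w^{2} + w\right) w\right) + w = \left(w^{2} + \left(w + 2 w^{2}\right) w\right) + w = \left(w^{2} + w \left(w + 2 w^{2}\right)\right) + w = w + w^{2} + w \left(w + 2 w^{2}\right)$)
$\sqrt{M{\left(3 \right)} - 9778} = \sqrt{3 \left(1 + 2 \cdot 3 + 2 \cdot 3^{2}\right) - 9778} = \sqrt{3 \left(1 + 6 + 2 \cdot 9\right) - 9778} = \sqrt{3 \left(1 + 6 + 18\right) - 9778} = \sqrt{3 \cdot 25 - 9778} = \sqrt{75 - 9778} = \sqrt{-9703} = i \sqrt{9703}$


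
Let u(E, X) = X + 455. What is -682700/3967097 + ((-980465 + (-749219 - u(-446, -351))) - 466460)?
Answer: -8712729534756/3967097 ≈ -2.1962e+6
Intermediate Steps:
u(E, X) = 455 + X
-682700/3967097 + ((-980465 + (-749219 - u(-446, -351))) - 466460) = -682700/3967097 + ((-980465 + (-749219 - (455 - 351))) - 466460) = -682700*1/3967097 + ((-980465 + (-749219 - 1*104)) - 466460) = -682700/3967097 + ((-980465 + (-749219 - 104)) - 466460) = -682700/3967097 + ((-980465 - 749323) - 466460) = -682700/3967097 + (-1729788 - 466460) = -682700/3967097 - 2196248 = -8712729534756/3967097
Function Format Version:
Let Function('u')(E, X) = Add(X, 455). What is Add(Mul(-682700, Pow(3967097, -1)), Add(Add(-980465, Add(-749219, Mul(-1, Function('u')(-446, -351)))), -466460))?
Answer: Rational(-8712729534756, 3967097) ≈ -2.1962e+6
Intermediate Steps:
Function('u')(E, X) = Add(455, X)
Add(Mul(-682700, Pow(3967097, -1)), Add(Add(-980465, Add(-749219, Mul(-1, Function('u')(-446, -351)))), -466460)) = Add(Mul(-682700, Pow(3967097, -1)), Add(Add(-980465, Add(-749219, Mul(-1, Add(455, -351)))), -466460)) = Add(Mul(-682700, Rational(1, 3967097)), Add(Add(-980465, Add(-749219, Mul(-1, 104))), -466460)) = Add(Rational(-682700, 3967097), Add(Add(-980465, Add(-749219, -104)), -466460)) = Add(Rational(-682700, 3967097), Add(Add(-980465, -749323), -466460)) = Add(Rational(-682700, 3967097), Add(-1729788, -466460)) = Add(Rational(-682700, 3967097), -2196248) = Rational(-8712729534756, 3967097)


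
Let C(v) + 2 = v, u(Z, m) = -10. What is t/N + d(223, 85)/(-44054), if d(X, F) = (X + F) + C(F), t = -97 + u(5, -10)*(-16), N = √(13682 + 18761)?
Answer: -391/44054 + 63*√32443/32443 ≈ 0.34089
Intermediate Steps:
C(v) = -2 + v
N = √32443 ≈ 180.12
t = 63 (t = -97 - 10*(-16) = -97 + 160 = 63)
d(X, F) = -2 + X + 2*F (d(X, F) = (X + F) + (-2 + F) = (F + X) + (-2 + F) = -2 + X + 2*F)
t/N + d(223, 85)/(-44054) = 63/(√32443) + (-2 + 223 + 2*85)/(-44054) = 63*(√32443/32443) + (-2 + 223 + 170)*(-1/44054) = 63*√32443/32443 + 391*(-1/44054) = 63*√32443/32443 - 391/44054 = -391/44054 + 63*√32443/32443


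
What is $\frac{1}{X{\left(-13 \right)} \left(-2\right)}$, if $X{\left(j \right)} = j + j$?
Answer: $\frac{1}{52} \approx 0.019231$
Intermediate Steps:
$X{\left(j \right)} = 2 j$
$\frac{1}{X{\left(-13 \right)} \left(-2\right)} = \frac{1}{2 \left(-13\right) \left(-2\right)} = \frac{1}{\left(-26\right) \left(-2\right)} = \frac{1}{52}$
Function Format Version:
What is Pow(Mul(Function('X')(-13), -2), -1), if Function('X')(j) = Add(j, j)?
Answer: Rational(1, 52) ≈ 0.019231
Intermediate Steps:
Function('X')(j) = Mul(2, j)
Pow(Mul(Function('X')(-13), -2), -1) = Pow(Mul(Mul(2, -13), -2), -1) = Pow(Mul(-26, -2), -1) = Pow(52, -1) = Rational(1, 52)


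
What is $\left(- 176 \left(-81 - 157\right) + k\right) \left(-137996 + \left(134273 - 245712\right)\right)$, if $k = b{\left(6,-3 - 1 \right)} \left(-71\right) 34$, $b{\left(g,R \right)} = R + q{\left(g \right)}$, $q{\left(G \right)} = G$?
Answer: $-9244061100$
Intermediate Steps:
$b{\left(g,R \right)} = R + g$
$k = -4828$ ($k = \left(\left(-3 - 1\right) + 6\right) \left(-71\right) 34 = \left(-4 + 6\right) \left(-71\right) 34 = 2 \left(-71\right) 34 = \left(-142\right) 34 = -4828$)
$\left(- 176 \left(-81 - 157\right) + k\right) \left(-137996 + \left(134273 - 245712\right)\right) = \left(- 176 \left(-81 - 157\right) - 4828\right) \left(-137996 + \left(134273 - 245712\right)\right) = \left(\left(-176\right) \left(-238\right) - 4828\right) \left(-137996 - 111439\right) = \left(41888 - 4828\right) \left(-249435\right) = 37060 \left(-249435\right) = -9244061100$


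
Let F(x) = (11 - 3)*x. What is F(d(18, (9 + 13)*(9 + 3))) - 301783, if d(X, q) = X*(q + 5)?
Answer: -263047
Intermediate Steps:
d(X, q) = X*(5 + q)
F(x) = 8*x
F(d(18, (9 + 13)*(9 + 3))) - 301783 = 8*(18*(5 + (9 + 13)*(9 + 3))) - 301783 = 8*(18*(5 + 22*12)) - 301783 = 8*(18*(5 + 264)) - 301783 = 8*(18*269) - 301783 = 8*4842 - 301783 = 38736 - 301783 = -263047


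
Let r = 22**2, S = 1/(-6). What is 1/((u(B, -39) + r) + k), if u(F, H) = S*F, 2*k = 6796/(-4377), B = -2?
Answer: 4377/2116529 ≈ 0.0020680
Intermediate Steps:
S = -1/6 ≈ -0.16667
k = -3398/4377 (k = (6796/(-4377))/2 = (6796*(-1/4377))/2 = (1/2)*(-6796/4377) = -3398/4377 ≈ -0.77633)
u(F, H) = -F/6
r = 484
1/((u(B, -39) + r) + k) = 1/((-1/6*(-2) + 484) - 3398/4377) = 1/((1/3 + 484) - 3398/4377) = 1/(1453/3 - 3398/4377) = 1/(2116529/4377) = 4377/2116529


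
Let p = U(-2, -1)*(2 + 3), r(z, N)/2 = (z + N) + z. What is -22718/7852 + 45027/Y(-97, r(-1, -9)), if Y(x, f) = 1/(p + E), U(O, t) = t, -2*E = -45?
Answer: 1546784338/1963 ≈ 7.8797e+5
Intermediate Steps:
E = 45/2 (E = -½*(-45) = 45/2 ≈ 22.500)
r(z, N) = 2*N + 4*z (r(z, N) = 2*((z + N) + z) = 2*((N + z) + z) = 2*(N + 2*z) = 2*N + 4*z)
p = -5 (p = -(2 + 3) = -1*5 = -5)
Y(x, f) = 2/35 (Y(x, f) = 1/(-5 + 45/2) = 1/(35/2) = 2/35)
-22718/7852 + 45027/Y(-97, r(-1, -9)) = -22718/7852 + 45027/(2/35) = -22718*1/7852 + 45027*(35/2) = -11359/3926 + 1575945/2 = 1546784338/1963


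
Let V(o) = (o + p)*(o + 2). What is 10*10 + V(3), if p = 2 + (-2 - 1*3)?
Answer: 100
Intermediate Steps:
p = -3 (p = 2 + (-2 - 3) = 2 - 5 = -3)
V(o) = (-3 + o)*(2 + o) (V(o) = (o - 3)*(o + 2) = (-3 + o)*(2 + o))
10*10 + V(3) = 10*10 + (-6 + 3² - 1*3) = 100 + (-6 + 9 - 3) = 100 + 0 = 100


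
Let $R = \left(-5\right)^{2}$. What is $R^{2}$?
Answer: $625$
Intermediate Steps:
$R = 25$
$R^{2} = 25^{2} = 625$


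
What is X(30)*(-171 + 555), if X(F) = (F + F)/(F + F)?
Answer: 384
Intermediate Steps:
X(F) = 1 (X(F) = (2*F)/((2*F)) = (2*F)*(1/(2*F)) = 1)
X(30)*(-171 + 555) = 1*(-171 + 555) = 1*384 = 384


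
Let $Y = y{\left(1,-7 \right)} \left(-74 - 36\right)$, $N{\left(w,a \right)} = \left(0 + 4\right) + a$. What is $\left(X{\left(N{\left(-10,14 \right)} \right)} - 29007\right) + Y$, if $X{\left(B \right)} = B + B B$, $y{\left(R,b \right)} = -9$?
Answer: $-27675$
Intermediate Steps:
$N{\left(w,a \right)} = 4 + a$
$X{\left(B \right)} = B + B^{2}$
$Y = 990$ ($Y = - 9 \left(-74 - 36\right) = \left(-9\right) \left(-110\right) = 990$)
$\left(X{\left(N{\left(-10,14 \right)} \right)} - 29007\right) + Y = \left(\left(4 + 14\right) \left(1 + \left(4 + 14\right)\right) - 29007\right) + 990 = \left(18 \left(1 + 18\right) - 29007\right) + 990 = \left(18 \cdot 19 - 29007\right) + 990 = \left(342 - 29007\right) + 990 = -28665 + 990 = -27675$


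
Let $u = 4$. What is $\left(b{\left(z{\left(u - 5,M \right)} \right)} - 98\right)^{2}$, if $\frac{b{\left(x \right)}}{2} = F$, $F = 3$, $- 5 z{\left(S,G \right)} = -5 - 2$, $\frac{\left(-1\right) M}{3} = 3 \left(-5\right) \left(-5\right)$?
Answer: $8464$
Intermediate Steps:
$M = -225$ ($M = - 3 \cdot 3 \left(-5\right) \left(-5\right) = - 3 \left(\left(-15\right) \left(-5\right)\right) = \left(-3\right) 75 = -225$)
$z{\left(S,G \right)} = \frac{7}{5}$ ($z{\left(S,G \right)} = - \frac{-5 - 2}{5} = \left(- \frac{1}{5}\right) \left(-7\right) = \frac{7}{5}$)
$b{\left(x \right)} = 6$ ($b{\left(x \right)} = 2 \cdot 3 = 6$)
$\left(b{\left(z{\left(u - 5,M \right)} \right)} - 98\right)^{2} = \left(6 - 98\right)^{2} = \left(-92\right)^{2} = 8464$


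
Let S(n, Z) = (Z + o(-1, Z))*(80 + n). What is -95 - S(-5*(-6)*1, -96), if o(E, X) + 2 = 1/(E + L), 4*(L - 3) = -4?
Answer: 10575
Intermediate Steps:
L = 2 (L = 3 + (¼)*(-4) = 3 - 1 = 2)
o(E, X) = -2 + 1/(2 + E) (o(E, X) = -2 + 1/(E + 2) = -2 + 1/(2 + E))
S(n, Z) = (-1 + Z)*(80 + n) (S(n, Z) = (Z + (-3 - 2*(-1))/(2 - 1))*(80 + n) = (Z + (-3 + 2)/1)*(80 + n) = (Z + 1*(-1))*(80 + n) = (Z - 1)*(80 + n) = (-1 + Z)*(80 + n))
-95 - S(-5*(-6)*1, -96) = -95 - (-80 - (-5*(-6)) + 80*(-96) - 96*(-5*(-6))) = -95 - (-80 - 30 - 7680 - 2880) = -95 - 1*(-10670) = -95 + 10670 = 10575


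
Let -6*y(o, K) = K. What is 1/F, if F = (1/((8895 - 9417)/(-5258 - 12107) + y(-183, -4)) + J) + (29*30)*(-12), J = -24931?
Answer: -36296/1283773721 ≈ -2.8273e-5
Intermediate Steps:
y(o, K) = -K/6
F = -1283773721/36296 (F = (1/((8895 - 9417)/(-5258 - 12107) - ⅙*(-4)) - 24931) + (29*30)*(-12) = (1/(-522/(-17365) + ⅔) - 24931) + 870*(-12) = (1/(-522*(-1/17365) + ⅔) - 24931) - 10440 = (1/(522/17365 + ⅔) - 24931) - 10440 = (1/(36296/52095) - 24931) - 10440 = (52095/36296 - 24931) - 10440 = -904843481/36296 - 10440 = -1283773721/36296 ≈ -35370.)
1/F = 1/(-1283773721/36296) = -36296/1283773721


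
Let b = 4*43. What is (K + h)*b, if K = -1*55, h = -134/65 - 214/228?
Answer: -36961166/3705 ≈ -9976.0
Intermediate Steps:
b = 172
h = -22231/7410 (h = -134*1/65 - 214*1/228 = -134/65 - 107/114 = -22231/7410 ≈ -3.0001)
K = -55
(K + h)*b = (-55 - 22231/7410)*172 = -429781/7410*172 = -36961166/3705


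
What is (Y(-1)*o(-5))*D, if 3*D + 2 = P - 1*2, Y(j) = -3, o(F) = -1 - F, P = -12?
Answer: 64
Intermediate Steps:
D = -16/3 (D = -2/3 + (-12 - 1*2)/3 = -2/3 + (-12 - 2)/3 = -2/3 + (1/3)*(-14) = -2/3 - 14/3 = -16/3 ≈ -5.3333)
(Y(-1)*o(-5))*D = -3*(-1 - 1*(-5))*(-16/3) = -3*(-1 + 5)*(-16/3) = -3*4*(-16/3) = -12*(-16/3) = 64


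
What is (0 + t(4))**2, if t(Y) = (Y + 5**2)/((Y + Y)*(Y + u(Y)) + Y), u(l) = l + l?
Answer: 841/10000 ≈ 0.084100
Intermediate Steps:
u(l) = 2*l
t(Y) = (25 + Y)/(Y + 6*Y**2) (t(Y) = (Y + 5**2)/((Y + Y)*(Y + 2*Y) + Y) = (Y + 25)/((2*Y)*(3*Y) + Y) = (25 + Y)/(6*Y**2 + Y) = (25 + Y)/(Y + 6*Y**2))
(0 + t(4))**2 = (0 + (25 + 4)/(4*(1 + 6*4)))**2 = (0 + (1/4)*29/(1 + 24))**2 = (0 + (1/4)*29/25)**2 = (0 + (1/4)*(1/25)*29)**2 = (0 + 29/100)**2 = (29/100)**2 = 841/10000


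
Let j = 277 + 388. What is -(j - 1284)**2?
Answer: -383161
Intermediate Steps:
j = 665
-(j - 1284)**2 = -(665 - 1284)**2 = -1*(-619)**2 = -1*383161 = -383161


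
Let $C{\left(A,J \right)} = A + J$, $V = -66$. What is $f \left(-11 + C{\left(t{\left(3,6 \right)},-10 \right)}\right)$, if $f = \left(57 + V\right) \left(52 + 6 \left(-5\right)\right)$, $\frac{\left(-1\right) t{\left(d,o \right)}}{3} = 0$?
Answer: $4158$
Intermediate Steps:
$t{\left(d,o \right)} = 0$ ($t{\left(d,o \right)} = \left(-3\right) 0 = 0$)
$f = -198$ ($f = \left(57 - 66\right) \left(52 + 6 \left(-5\right)\right) = - 9 \left(52 - 30\right) = \left(-9\right) 22 = -198$)
$f \left(-11 + C{\left(t{\left(3,6 \right)},-10 \right)}\right) = - 198 \left(-11 + \left(0 - 10\right)\right) = - 198 \left(-11 - 10\right) = \left(-198\right) \left(-21\right) = 4158$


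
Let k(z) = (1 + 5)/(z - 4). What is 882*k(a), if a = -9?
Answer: -5292/13 ≈ -407.08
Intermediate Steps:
k(z) = 6/(-4 + z)
882*k(a) = 882*(6/(-4 - 9)) = 882*(6/(-13)) = 882*(6*(-1/13)) = 882*(-6/13) = -5292/13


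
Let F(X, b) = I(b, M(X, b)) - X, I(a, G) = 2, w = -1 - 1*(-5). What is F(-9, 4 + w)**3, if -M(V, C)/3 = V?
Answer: 1331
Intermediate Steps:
M(V, C) = -3*V
w = 4 (w = -1 + 5 = 4)
F(X, b) = 2 - X
F(-9, 4 + w)**3 = (2 - 1*(-9))**3 = (2 + 9)**3 = 11**3 = 1331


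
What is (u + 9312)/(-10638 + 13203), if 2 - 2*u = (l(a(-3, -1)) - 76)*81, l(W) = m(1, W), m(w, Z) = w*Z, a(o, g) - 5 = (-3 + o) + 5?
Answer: 12229/2565 ≈ 4.7676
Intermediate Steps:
a(o, g) = 7 + o (a(o, g) = 5 + ((-3 + o) + 5) = 5 + (2 + o) = 7 + o)
m(w, Z) = Z*w
l(W) = W (l(W) = W*1 = W)
u = 2917 (u = 1 - ((7 - 3) - 76)*81/2 = 1 - (4 - 76)*81/2 = 1 - (-36)*81 = 1 - 1/2*(-5832) = 1 + 2916 = 2917)
(u + 9312)/(-10638 + 13203) = (2917 + 9312)/(-10638 + 13203) = 12229/2565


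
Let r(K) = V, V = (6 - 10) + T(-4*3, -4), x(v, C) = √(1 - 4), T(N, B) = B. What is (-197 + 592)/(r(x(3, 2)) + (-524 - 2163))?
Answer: -79/539 ≈ -0.14657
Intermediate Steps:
x(v, C) = I*√3 (x(v, C) = √(-3) = I*√3)
V = -8 (V = (6 - 10) - 4 = -4 - 4 = -8)
r(K) = -8
(-197 + 592)/(r(x(3, 2)) + (-524 - 2163)) = (-197 + 592)/(-8 + (-524 - 2163)) = 395/(-8 - 2687) = 395/(-2695) = 395*(-1/2695) = -79/539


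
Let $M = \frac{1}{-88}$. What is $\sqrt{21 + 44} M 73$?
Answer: $- \frac{73 \sqrt{65}}{88} \approx -6.688$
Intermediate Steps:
$M = - \frac{1}{88} \approx -0.011364$
$\sqrt{21 + 44} M 73 = \sqrt{21 + 44} \left(- \frac{1}{88}\right) 73 = \sqrt{65} \left(- \frac{1}{88}\right) 73 = - \frac{\sqrt{65}}{88} \cdot 73 = - \frac{73 \sqrt{65}}{88}$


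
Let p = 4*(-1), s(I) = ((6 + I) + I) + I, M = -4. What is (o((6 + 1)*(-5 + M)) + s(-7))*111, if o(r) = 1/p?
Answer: -6771/4 ≈ -1692.8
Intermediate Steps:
s(I) = 6 + 3*I (s(I) = (6 + 2*I) + I = 6 + 3*I)
p = -4
o(r) = -¼ (o(r) = 1/(-4) = -¼)
(o((6 + 1)*(-5 + M)) + s(-7))*111 = (-¼ + (6 + 3*(-7)))*111 = (-¼ + (6 - 21))*111 = (-¼ - 15)*111 = -61/4*111 = -6771/4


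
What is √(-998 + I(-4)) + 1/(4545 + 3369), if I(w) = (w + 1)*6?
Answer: 1/7914 + 2*I*√254 ≈ 0.00012636 + 31.875*I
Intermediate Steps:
I(w) = 6 + 6*w (I(w) = (1 + w)*6 = 6 + 6*w)
√(-998 + I(-4)) + 1/(4545 + 3369) = √(-998 + (6 + 6*(-4))) + 1/(4545 + 3369) = √(-998 + (6 - 24)) + 1/7914 = √(-998 - 18) + 1/7914 = √(-1016) + 1/7914 = 2*I*√254 + 1/7914 = 1/7914 + 2*I*√254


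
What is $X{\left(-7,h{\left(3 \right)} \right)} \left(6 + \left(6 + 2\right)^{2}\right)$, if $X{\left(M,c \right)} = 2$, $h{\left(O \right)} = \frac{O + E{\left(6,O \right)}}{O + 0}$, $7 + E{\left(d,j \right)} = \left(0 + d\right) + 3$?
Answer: $140$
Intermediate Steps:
$E{\left(d,j \right)} = -4 + d$ ($E{\left(d,j \right)} = -7 + \left(\left(0 + d\right) + 3\right) = -7 + \left(d + 3\right) = -7 + \left(3 + d\right) = -4 + d$)
$h{\left(O \right)} = \frac{2 + O}{O}$ ($h{\left(O \right)} = \frac{O + \left(-4 + 6\right)}{O + 0} = \frac{O + 2}{O} = \frac{2 + O}{O}$)
$X{\left(-7,h{\left(3 \right)} \right)} \left(6 + \left(6 + 2\right)^{2}\right) = 2 \left(6 + \left(6 + 2\right)^{2}\right) = 2 \left(6 + 8^{2}\right) = 2 \left(6 + 64\right) = 2 \cdot 70 = 140$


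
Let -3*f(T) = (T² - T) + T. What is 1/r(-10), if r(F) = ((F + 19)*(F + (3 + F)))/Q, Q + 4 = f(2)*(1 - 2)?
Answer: 8/459 ≈ 0.017429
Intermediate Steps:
f(T) = -T²/3 (f(T) = -((T² - T) + T)/3 = -T²/3)
Q = -8/3 (Q = -4 + (-⅓*2²)*(1 - 2) = -4 - ⅓*4*(-1) = -4 - 4/3*(-1) = -4 + 4/3 = -8/3 ≈ -2.6667)
r(F) = -3*(3 + 2*F)*(19 + F)/8 (r(F) = ((F + 19)*(F + (3 + F)))/(-8/3) = ((19 + F)*(3 + 2*F))*(-3/8) = ((3 + 2*F)*(19 + F))*(-3/8) = -3*(3 + 2*F)*(19 + F)/8)
1/r(-10) = 1/(-171/8 - 123/8*(-10) - ¾*(-10)²) = 1/(-171/8 + 615/4 - ¾*100) = 1/(-171/8 + 615/4 - 75) = 1/(459/8) = 8/459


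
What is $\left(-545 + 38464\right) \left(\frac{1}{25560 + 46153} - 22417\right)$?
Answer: $- \frac{60958217344080}{71713} \approx -8.5003 \cdot 10^{8}$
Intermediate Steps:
$\left(-545 + 38464\right) \left(\frac{1}{25560 + 46153} - 22417\right) = 37919 \left(\frac{1}{71713} - 22417\right) = 37919 \left(- \frac{1607590320}{71713}\right) = - \frac{60958217344080}{71713}$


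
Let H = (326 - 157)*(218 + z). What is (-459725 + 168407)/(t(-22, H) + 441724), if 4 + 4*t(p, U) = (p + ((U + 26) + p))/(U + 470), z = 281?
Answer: -98816230872/149834292805 ≈ -0.65950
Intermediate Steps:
H = 84331 (H = (326 - 157)*(218 + 281) = 169*499 = 84331)
t(p, U) = -1 + (26 + U + 2*p)/(4*(470 + U)) (t(p, U) = -1 + ((p + ((U + 26) + p))/(U + 470))/4 = -1 + ((p + ((26 + U) + p))/(470 + U))/4 = -1 + ((p + (26 + U + p))/(470 + U))/4 = -1 + ((26 + U + 2*p)/(470 + U))/4 = -1 + (26 + U + 2*p)/(4*(470 + U)))
(-459725 + 168407)/(t(-22, H) + 441724) = (-459725 + 168407)/((-1854 - 3*84331 + 2*(-22))/(4*(470 + 84331)) + 441724) = -291318/((¼)*(-1854 - 252993 - 44)/84801 + 441724) = -291318/((¼)*(1/84801)*(-254891) + 441724) = -291318/(-254891/339204 + 441724) = -291318/149834292805/339204 = -291318*339204/149834292805 = -98816230872/149834292805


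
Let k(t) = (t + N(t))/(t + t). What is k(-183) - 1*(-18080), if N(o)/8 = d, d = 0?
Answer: 36161/2 ≈ 18081.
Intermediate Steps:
N(o) = 0 (N(o) = 8*0 = 0)
k(t) = ½ (k(t) = (t + 0)/(t + t) = t/((2*t)) = t*(1/(2*t)) = ½)
k(-183) - 1*(-18080) = ½ - 1*(-18080) = ½ + 18080 = 36161/2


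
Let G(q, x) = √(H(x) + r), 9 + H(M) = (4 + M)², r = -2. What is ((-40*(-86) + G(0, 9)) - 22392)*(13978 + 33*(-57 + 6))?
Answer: -233014840 + 12295*√158 ≈ -2.3286e+8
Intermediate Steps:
H(M) = -9 + (4 + M)²
G(q, x) = √(-11 + (4 + x)²) (G(q, x) = √((-9 + (4 + x)²) - 2) = √(-11 + (4 + x)²))
((-40*(-86) + G(0, 9)) - 22392)*(13978 + 33*(-57 + 6)) = ((-40*(-86) + √(-11 + (4 + 9)²)) - 22392)*(13978 + 33*(-57 + 6)) = ((3440 + √(-11 + 13²)) - 22392)*(13978 + 33*(-51)) = ((3440 + √(-11 + 169)) - 22392)*(13978 - 1683) = ((3440 + √158) - 22392)*12295 = (-18952 + √158)*12295 = -233014840 + 12295*√158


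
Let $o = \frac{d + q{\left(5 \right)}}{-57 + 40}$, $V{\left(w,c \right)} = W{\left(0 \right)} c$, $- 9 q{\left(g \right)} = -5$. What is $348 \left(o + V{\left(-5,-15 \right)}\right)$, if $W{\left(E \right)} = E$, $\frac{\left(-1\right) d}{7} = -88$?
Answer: $- \frac{643684}{51} \approx -12621.0$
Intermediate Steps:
$d = 616$ ($d = \left(-7\right) \left(-88\right) = 616$)
$q{\left(g \right)} = \frac{5}{9}$ ($q{\left(g \right)} = \left(- \frac{1}{9}\right) \left(-5\right) = \frac{5}{9}$)
$V{\left(w,c \right)} = 0$ ($V{\left(w,c \right)} = 0 c = 0$)
$o = - \frac{5549}{153}$ ($o = \frac{616 + \frac{5}{9}}{-57 + 40} = \frac{5549}{9 \left(-17\right)} = \frac{5549}{9} \left(- \frac{1}{17}\right) = - \frac{5549}{153} \approx -36.268$)
$348 \left(o + V{\left(-5,-15 \right)}\right) = 348 \left(- \frac{5549}{153} + 0\right) = 348 \left(- \frac{5549}{153}\right) = - \frac{643684}{51}$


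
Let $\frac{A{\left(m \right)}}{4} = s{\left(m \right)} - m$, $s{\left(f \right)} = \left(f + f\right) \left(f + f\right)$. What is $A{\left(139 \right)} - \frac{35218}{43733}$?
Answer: $\frac{13495093922}{43733} \approx 3.0858 \cdot 10^{5}$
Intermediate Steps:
$s{\left(f \right)} = 4 f^{2}$ ($s{\left(f \right)} = 2 f 2 f = 4 f^{2}$)
$A{\left(m \right)} = - 4 m + 16 m^{2}$ ($A{\left(m \right)} = 4 \left(4 m^{2} - m\right) = 4 \left(- m + 4 m^{2}\right) = - 4 m + 16 m^{2}$)
$A{\left(139 \right)} - \frac{35218}{43733} = 4 \cdot 139 \left(-1 + 4 \cdot 139\right) - \frac{35218}{43733} = 4 \cdot 139 \left(-1 + 556\right) - 35218 \cdot \frac{1}{43733} = 4 \cdot 139 \cdot 555 - \frac{35218}{43733} = 308580 - \frac{35218}{43733} = \frac{13495093922}{43733}$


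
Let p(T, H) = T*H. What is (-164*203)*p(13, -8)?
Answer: 3462368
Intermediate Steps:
p(T, H) = H*T
(-164*203)*p(13, -8) = (-164*203)*(-8*13) = -33292*(-104) = 3462368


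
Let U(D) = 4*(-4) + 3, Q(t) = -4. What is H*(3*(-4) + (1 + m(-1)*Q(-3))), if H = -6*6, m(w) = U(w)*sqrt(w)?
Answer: 396 - 1872*I ≈ 396.0 - 1872.0*I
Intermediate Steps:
U(D) = -13 (U(D) = -16 + 3 = -13)
m(w) = -13*sqrt(w)
H = -36
H*(3*(-4) + (1 + m(-1)*Q(-3))) = -36*(3*(-4) + (1 - 13*I*(-4))) = -36*(-12 + (1 - 13*I*(-4))) = -36*(-12 + (1 + 52*I)) = -36*(-11 + 52*I) = 396 - 1872*I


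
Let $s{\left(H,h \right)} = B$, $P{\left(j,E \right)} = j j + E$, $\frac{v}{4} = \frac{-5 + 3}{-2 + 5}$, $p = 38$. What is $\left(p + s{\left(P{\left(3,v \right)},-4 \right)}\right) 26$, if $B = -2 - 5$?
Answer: $806$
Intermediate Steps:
$v = - \frac{8}{3}$ ($v = 4 \frac{-5 + 3}{-2 + 5} = 4 \left(- \frac{2}{3}\right) = - \frac{8}{3} \approx -2.6667$)
$P{\left(j,E \right)} = E + j^{2}$ ($P{\left(j,E \right)} = j^{2} + E = E + j^{2}$)
$B = -7$ ($B = -2 - 5 = -7$)
$s{\left(H,h \right)} = -7$
$\left(p + s{\left(P{\left(3,v \right)},-4 \right)}\right) 26 = \left(38 - 7\right) 26 = 31 \cdot 26 = 806$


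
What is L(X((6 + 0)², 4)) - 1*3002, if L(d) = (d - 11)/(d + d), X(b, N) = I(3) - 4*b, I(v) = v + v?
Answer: -828403/276 ≈ -3001.5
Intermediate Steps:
I(v) = 2*v
X(b, N) = 6 - 4*b (X(b, N) = 2*3 - 4*b = 6 - 4*b)
L(d) = (-11 + d)/(2*d) (L(d) = (-11 + d)/((2*d)) = (-11 + d)*(1/(2*d)) = (-11 + d)/(2*d))
L(X((6 + 0)², 4)) - 1*3002 = (-11 + (6 - 4*(6 + 0)²))/(2*(6 - 4*(6 + 0)²)) - 1*3002 = (-11 + (6 - 4*6²))/(2*(6 - 4*6²)) - 3002 = (-11 + (6 - 4*36))/(2*(6 - 4*36)) - 3002 = (-11 + (6 - 144))/(2*(6 - 144)) - 3002 = (½)*(-11 - 138)/(-138) - 3002 = (½)*(-1/138)*(-149) - 3002 = 149/276 - 3002 = -828403/276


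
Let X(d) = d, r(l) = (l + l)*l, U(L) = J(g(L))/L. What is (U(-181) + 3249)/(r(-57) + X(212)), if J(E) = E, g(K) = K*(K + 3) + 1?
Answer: 55585/121451 ≈ 0.45767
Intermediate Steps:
g(K) = 1 + K*(3 + K) (g(K) = K*(3 + K) + 1 = 1 + K*(3 + K))
U(L) = (1 + L² + 3*L)/L
r(l) = 2*l² (r(l) = (2*l)*l = 2*l²)
(U(-181) + 3249)/(r(-57) + X(212)) = ((3 - 181 + 1/(-181)) + 3249)/(2*(-57)² + 212) = ((3 - 181 - 1/181) + 3249)/(2*3249 + 212) = (-32219/181 + 3249)/(6498 + 212) = (555850/181)/6710 = (555850/181)*(1/6710) = 55585/121451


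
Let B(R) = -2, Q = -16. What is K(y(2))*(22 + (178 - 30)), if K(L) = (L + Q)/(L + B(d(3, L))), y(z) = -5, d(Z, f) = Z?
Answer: 510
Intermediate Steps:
K(L) = (-16 + L)/(-2 + L) (K(L) = (L - 16)/(L - 2) = (-16 + L)/(-2 + L))
K(y(2))*(22 + (178 - 30)) = ((-16 - 5)/(-2 - 5))*(22 + (178 - 30)) = (-21/(-7))*(22 + 148) = -⅐*(-21)*170 = 3*170 = 510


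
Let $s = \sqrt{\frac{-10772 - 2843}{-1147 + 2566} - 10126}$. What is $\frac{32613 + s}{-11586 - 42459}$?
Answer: $- \frac{10871}{18015} - \frac{i \sqrt{20408638371}}{76689855} \approx -0.60344 - 0.0018628 i$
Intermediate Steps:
$s = \frac{i \sqrt{20408638371}}{1419}$ ($s = \sqrt{- \frac{13615}{1419} - 10126} = \sqrt{- \frac{14382409}{1419}} = \frac{i \sqrt{20408638371}}{1419} \approx 100.68 i$)
$\frac{32613 + s}{-11586 - 42459} = \frac{32613 + \frac{i \sqrt{20408638371}}{1419}}{-11586 - 42459} = \frac{32613 + \frac{i \sqrt{20408638371}}{1419}}{-54045} = \left(32613 + \frac{i \sqrt{20408638371}}{1419}\right) \left(- \frac{1}{54045}\right) = - \frac{10871}{18015} - \frac{i \sqrt{20408638371}}{76689855}$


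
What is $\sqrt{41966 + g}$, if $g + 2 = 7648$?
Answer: $2 \sqrt{12403} \approx 222.74$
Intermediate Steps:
$g = 7646$ ($g = -2 + 7648 = 7646$)
$\sqrt{41966 + g} = \sqrt{41966 + 7646} = \sqrt{49612} = 2 \sqrt{12403}$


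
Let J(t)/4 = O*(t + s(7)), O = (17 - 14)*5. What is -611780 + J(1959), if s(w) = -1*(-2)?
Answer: -494120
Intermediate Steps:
s(w) = 2
O = 15 (O = 3*5 = 15)
J(t) = 120 + 60*t (J(t) = 4*(15*(t + 2)) = 4*(15*(2 + t)) = 4*(30 + 15*t) = 120 + 60*t)
-611780 + J(1959) = -611780 + (120 + 60*1959) = -611780 + (120 + 117540) = -611780 + 117660 = -494120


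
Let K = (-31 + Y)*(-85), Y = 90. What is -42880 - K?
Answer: -37865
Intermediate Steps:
K = -5015 (K = (-31 + 90)*(-85) = 59*(-85) = -5015)
-42880 - K = -42880 - 1*(-5015) = -42880 + 5015 = -37865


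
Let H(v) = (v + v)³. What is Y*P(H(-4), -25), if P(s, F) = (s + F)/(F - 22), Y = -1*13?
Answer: -6981/47 ≈ -148.53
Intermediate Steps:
H(v) = 8*v³ (H(v) = (2*v)³ = 8*v³)
Y = -13
P(s, F) = (F + s)/(-22 + F)
Y*P(H(-4), -25) = -13*(-25 + 8*(-4)³)/(-22 - 25) = -13*(-25 + 8*(-64))/(-47) = -(-13)*(-25 - 512)/47 = -(-13)*(-537)/47 = -13*537/47 = -6981/47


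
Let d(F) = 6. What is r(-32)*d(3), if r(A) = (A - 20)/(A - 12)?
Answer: 78/11 ≈ 7.0909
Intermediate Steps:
r(A) = (-20 + A)/(-12 + A)
r(-32)*d(3) = ((-20 - 32)/(-12 - 32))*6 = (-52/(-44))*6 = -1/44*(-52)*6 = (13/11)*6 = 78/11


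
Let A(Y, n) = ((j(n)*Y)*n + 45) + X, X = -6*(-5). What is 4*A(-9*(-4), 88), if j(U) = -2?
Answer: -25044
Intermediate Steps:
X = 30
A(Y, n) = 75 - 2*Y*n (A(Y, n) = ((-2*Y)*n + 45) + 30 = (-2*Y*n + 45) + 30 = (45 - 2*Y*n) + 30 = 75 - 2*Y*n)
4*A(-9*(-4), 88) = 4*(75 - 2*(-9*(-4))*88) = 4*(75 - 2*36*88) = 4*(75 - 6336) = 4*(-6261) = -25044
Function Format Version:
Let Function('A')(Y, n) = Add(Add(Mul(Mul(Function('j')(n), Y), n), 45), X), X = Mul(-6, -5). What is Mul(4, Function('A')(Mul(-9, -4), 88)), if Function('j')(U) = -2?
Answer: -25044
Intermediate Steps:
X = 30
Function('A')(Y, n) = Add(75, Mul(-2, Y, n)) (Function('A')(Y, n) = Add(Add(Mul(Mul(-2, Y), n), 45), 30) = Add(Add(Mul(-2, Y, n), 45), 30) = Add(Add(45, Mul(-2, Y, n)), 30) = Add(75, Mul(-2, Y, n)))
Mul(4, Function('A')(Mul(-9, -4), 88)) = Mul(4, Add(75, Mul(-2, Mul(-9, -4), 88))) = Mul(4, Add(75, Mul(-2, 36, 88))) = Mul(4, Add(75, -6336)) = Mul(4, -6261) = -25044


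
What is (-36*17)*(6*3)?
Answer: -11016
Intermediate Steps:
(-36*17)*(6*3) = -612*18 = -11016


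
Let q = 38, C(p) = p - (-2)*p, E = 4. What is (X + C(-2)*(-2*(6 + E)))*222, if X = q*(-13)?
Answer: -83028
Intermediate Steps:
C(p) = 3*p (C(p) = p + 2*p = 3*p)
X = -494 (X = 38*(-13) = -494)
(X + C(-2)*(-2*(6 + E)))*222 = (-494 + (3*(-2))*(-2*(6 + 4)))*222 = (-494 - (-12)*10)*222 = (-494 - 6*(-20))*222 = (-494 + 120)*222 = -374*222 = -83028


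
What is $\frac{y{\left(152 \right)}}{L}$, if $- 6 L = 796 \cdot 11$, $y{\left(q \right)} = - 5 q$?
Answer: $\frac{1140}{2189} \approx 0.52079$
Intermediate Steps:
$L = - \frac{4378}{3}$ ($L = - \frac{796 \cdot 11}{6} = \left(- \frac{1}{6}\right) 8756 = - \frac{4378}{3} \approx -1459.3$)
$\frac{y{\left(152 \right)}}{L} = \frac{\left(-5\right) 152}{- \frac{4378}{3}} = \left(-760\right) \left(- \frac{3}{4378}\right) = \frac{1140}{2189}$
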